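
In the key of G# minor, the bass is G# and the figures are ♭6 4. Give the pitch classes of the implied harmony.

G#, C#, Eb

A fourth above G# in this key is C#.
A sixth above G# in this key is E, lowered to Eb by the flat.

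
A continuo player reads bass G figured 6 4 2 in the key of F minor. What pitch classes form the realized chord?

G, Ab, C, Eb

A second above G in this key is Ab.
A fourth above G in this key is C.
A sixth above G in this key is Eb.
Together with the bass G, this spells Ab major seventh in third inversion.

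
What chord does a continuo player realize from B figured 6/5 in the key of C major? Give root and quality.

The figures 6/5 indicate a seventh chord in first inversion.
In first inversion the root lies a sixth above the bass: a sixth above B in C major is G.
The chord tones are B, D, F, G, giving G dominant seventh.

G dominant seventh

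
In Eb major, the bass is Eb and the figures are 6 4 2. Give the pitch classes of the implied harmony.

A second above Eb in this key is F.
A fourth above Eb in this key is Ab.
A sixth above Eb in this key is C.
Together with the bass Eb, this spells F minor seventh in third inversion.

Eb, F, Ab, C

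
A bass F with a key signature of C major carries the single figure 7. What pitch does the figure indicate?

Counting 6 letter steps above F lands on E; in C major, that letter is E.

E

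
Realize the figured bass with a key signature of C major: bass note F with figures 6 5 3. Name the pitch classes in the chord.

A third above F in this key is A.
A fifth above F in this key is C.
A sixth above F in this key is D.
Together with the bass F, this spells D minor seventh in first inversion.

F, A, C, D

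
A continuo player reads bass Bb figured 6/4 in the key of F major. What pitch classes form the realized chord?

Bb, E, G

A fourth above Bb in this key is E.
A sixth above Bb in this key is G.
Together with the bass Bb, this spells E diminished in second inversion.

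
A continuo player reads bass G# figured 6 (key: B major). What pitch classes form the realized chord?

G#, B, E

The written figures 6 are shorthand for 6/3: the 3 is implied.
A third above G# in this key is B.
A sixth above G# in this key is E.
Together with the bass G#, this spells E major in first inversion.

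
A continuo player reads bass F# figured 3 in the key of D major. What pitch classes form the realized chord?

The written figures 3 are shorthand for 5/3: the 5 is implied.
A third above F# in this key is A.
A fifth above F# in this key is C#.
Together with the bass F#, this spells F# minor in root position.

F#, A, C#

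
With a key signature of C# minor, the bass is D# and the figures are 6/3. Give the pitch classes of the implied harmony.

A third above D# in this key is F#.
A sixth above D# in this key is B.
Together with the bass D#, this spells B major in first inversion.

D#, F#, B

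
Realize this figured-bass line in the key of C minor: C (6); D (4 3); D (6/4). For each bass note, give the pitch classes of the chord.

C (6/3): C, Eb, Ab.
D (6/4/3): D, F, G, Bb.
D (6/4): D, G, Bb.

C, Eb, Ab | D, F, G, Bb | D, G, Bb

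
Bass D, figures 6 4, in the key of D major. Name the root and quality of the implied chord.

G major

The figures 6 4 indicate a triad in second inversion.
In second inversion the root lies a fourth above the bass: a fourth above D in D major is G.
The chord tones are D, G, B, giving G major.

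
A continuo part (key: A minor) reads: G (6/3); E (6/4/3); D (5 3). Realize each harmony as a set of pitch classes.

G (6/3): G, B, E.
E (6/4/3): E, G, A, C.
D (5/3): D, F, A.

G, B, E | E, G, A, C | D, F, A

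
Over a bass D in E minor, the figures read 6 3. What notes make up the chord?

A third above D in this key is F#.
A sixth above D in this key is B.
Together with the bass D, this spells B minor in first inversion.

D, F#, B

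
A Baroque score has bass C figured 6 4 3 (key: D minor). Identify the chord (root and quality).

F major seventh

The figures 6 4 3 indicate a seventh chord in second inversion.
In second inversion the root lies a fourth above the bass: a fourth above C in D minor is F.
The chord tones are C, E, F, A, giving F major seventh.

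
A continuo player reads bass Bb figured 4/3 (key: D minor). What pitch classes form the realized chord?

The written figures 4/3 are shorthand for 6/4/3: the 6 is implied.
A third above Bb in this key is D.
A fourth above Bb in this key is E.
A sixth above Bb in this key is G.
Together with the bass Bb, this spells E half-diminished seventh in second inversion.

Bb, D, E, G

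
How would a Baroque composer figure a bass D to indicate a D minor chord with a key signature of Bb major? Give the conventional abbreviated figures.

no figures

D is the root of D minor, so the chord is in root position.
A triad in root position is figured 5/3, conventionally abbreviated (no figures — root-position triad).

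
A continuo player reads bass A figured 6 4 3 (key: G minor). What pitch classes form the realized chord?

A third above A in this key is C.
A fourth above A in this key is D.
A sixth above A in this key is F.
Together with the bass A, this spells D minor seventh in second inversion.

A, C, D, F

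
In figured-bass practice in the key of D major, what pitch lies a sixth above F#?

Counting 5 letter steps above F# lands on D; in D major, that letter is D.

D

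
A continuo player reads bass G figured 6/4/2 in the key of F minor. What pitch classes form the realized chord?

G, Ab, C, Eb

A second above G in this key is Ab.
A fourth above G in this key is C.
A sixth above G in this key is Eb.
Together with the bass G, this spells Ab major seventh in third inversion.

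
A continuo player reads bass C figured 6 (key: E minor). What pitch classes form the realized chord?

C, E, A

The written figures 6 are shorthand for 6/3: the 3 is implied.
A third above C in this key is E.
A sixth above C in this key is A.
Together with the bass C, this spells A minor in first inversion.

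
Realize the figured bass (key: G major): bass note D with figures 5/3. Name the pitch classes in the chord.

A third above D in this key is F#.
A fifth above D in this key is A.
Together with the bass D, this spells D major in root position.

D, F#, A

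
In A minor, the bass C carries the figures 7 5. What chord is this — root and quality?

The figures 7 5 indicate a seventh chord in root position.
In root position the bass is the root, so the root is C.
The chord tones are C, E, G, B, giving C major seventh.

C major seventh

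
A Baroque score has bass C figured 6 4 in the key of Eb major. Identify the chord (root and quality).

F minor

The figures 6 4 indicate a triad in second inversion.
In second inversion the root lies a fourth above the bass: a fourth above C in Eb major is F.
The chord tones are C, F, Ab, giving F minor.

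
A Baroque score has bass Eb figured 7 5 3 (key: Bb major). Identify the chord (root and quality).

Eb major seventh

The figures 7 5 3 indicate a seventh chord in root position.
In root position the bass is the root, so the root is Eb.
The chord tones are Eb, G, Bb, D, giving Eb major seventh.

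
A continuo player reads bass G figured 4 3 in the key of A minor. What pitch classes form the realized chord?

The written figures 4 3 are shorthand for 6/4/3: the 6 is implied.
A third above G in this key is B.
A fourth above G in this key is C.
A sixth above G in this key is E.
Together with the bass G, this spells C major seventh in second inversion.

G, B, C, E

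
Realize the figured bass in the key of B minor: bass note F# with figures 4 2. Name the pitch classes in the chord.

F#, G, B, D

The written figures 4 2 are shorthand for 6/4/2: the 6 is implied.
A second above F# in this key is G.
A fourth above F# in this key is B.
A sixth above F# in this key is D.
Together with the bass F#, this spells G major seventh in third inversion.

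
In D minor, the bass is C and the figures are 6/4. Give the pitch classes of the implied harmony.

C, F, A

A fourth above C in this key is F.
A sixth above C in this key is A.
Together with the bass C, this spells F major in second inversion.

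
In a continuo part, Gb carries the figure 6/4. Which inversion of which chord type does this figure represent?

triad, second inversion

Intervals of 6/4 above the bass form a triad; the bass is the fifth, so this is second inversion.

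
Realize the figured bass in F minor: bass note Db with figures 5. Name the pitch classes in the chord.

Db, F, Ab

The written figures 5 are shorthand for 5/3: the 3 is implied.
A third above Db in this key is F.
A fifth above Db in this key is Ab.
Together with the bass Db, this spells Db major in root position.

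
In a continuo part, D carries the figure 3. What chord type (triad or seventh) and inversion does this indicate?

3 is shorthand for 5/3.
Intervals of 5/3 above the bass form a triad; the bass is the root, so this is root position.

triad, root position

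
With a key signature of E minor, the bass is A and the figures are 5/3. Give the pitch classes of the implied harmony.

A, C, E

A third above A in this key is C.
A fifth above A in this key is E.
Together with the bass A, this spells A minor in root position.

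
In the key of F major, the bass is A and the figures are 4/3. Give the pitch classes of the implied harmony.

The written figures 4/3 are shorthand for 6/4/3: the 6 is implied.
A third above A in this key is C.
A fourth above A in this key is D.
A sixth above A in this key is F.
Together with the bass A, this spells D minor seventh in second inversion.

A, C, D, F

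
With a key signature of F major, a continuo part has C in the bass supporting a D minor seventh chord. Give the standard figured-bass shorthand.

C is the seventh of D minor seventh, so the chord is in third inversion.
A seventh chord in third inversion is figured 6/4/2, conventionally abbreviated 4/2.

4/2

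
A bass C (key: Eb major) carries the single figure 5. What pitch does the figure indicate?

G

Counting 4 letter steps above C lands on G; in Eb major, that letter is G.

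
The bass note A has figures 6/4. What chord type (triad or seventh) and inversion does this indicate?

Intervals of 6/4 above the bass form a triad; the bass is the fifth, so this is second inversion.

triad, second inversion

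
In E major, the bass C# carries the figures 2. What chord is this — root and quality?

D# half-diminished seventh

The figures 2 indicate a seventh chord in third inversion.
In third inversion the root lies a second above the bass: a second above C# in E major is D#.
The chord tones are C#, D#, F#, A, giving D# half-diminished seventh.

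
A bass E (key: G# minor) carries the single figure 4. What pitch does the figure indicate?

Counting 3 letter steps above E lands on A; in G# minor, that letter is A#.

A#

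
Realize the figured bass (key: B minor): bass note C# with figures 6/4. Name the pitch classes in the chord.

C#, F#, A

A fourth above C# in this key is F#.
A sixth above C# in this key is A.
Together with the bass C#, this spells F# minor in second inversion.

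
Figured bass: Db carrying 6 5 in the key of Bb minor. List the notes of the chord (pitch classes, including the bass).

Db, F, Ab, Bb

The written figures 6 5 are shorthand for 6/5/3: the 3 is implied.
A third above Db in this key is F.
A fifth above Db in this key is Ab.
A sixth above Db in this key is Bb.
Together with the bass Db, this spells Bb minor seventh in first inversion.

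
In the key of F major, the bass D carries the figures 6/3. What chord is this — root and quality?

Bb major

The figures 6/3 indicate a triad in first inversion.
In first inversion the root lies a sixth above the bass: a sixth above D in F major is Bb.
The chord tones are D, F, Bb, giving Bb major.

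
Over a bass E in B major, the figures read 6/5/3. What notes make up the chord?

E, G#, B, C#

A third above E in this key is G#.
A fifth above E in this key is B.
A sixth above E in this key is C#.
Together with the bass E, this spells C# minor seventh in first inversion.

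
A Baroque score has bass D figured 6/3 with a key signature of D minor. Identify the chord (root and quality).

Bb major

The figures 6/3 indicate a triad in first inversion.
In first inversion the root lies a sixth above the bass: a sixth above D in D minor is Bb.
The chord tones are D, F, Bb, giving Bb major.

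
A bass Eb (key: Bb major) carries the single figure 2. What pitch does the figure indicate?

F

Counting 1 letter step above Eb lands on F; in Bb major, that letter is F.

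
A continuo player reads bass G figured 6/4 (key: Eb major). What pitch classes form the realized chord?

A fourth above G in this key is C.
A sixth above G in this key is Eb.
Together with the bass G, this spells C minor in second inversion.

G, C, Eb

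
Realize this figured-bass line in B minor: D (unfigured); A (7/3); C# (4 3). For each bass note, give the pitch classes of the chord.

D (5/3): D, F#, A.
A (7/5/3): A, C#, E, G.
C# (6/4/3): C#, E, F#, A.

D, F#, A | A, C#, E, G | C#, E, F#, A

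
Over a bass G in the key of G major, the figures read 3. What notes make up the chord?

G, B, D

The written figures 3 are shorthand for 5/3: the 5 is implied.
A third above G in this key is B.
A fifth above G in this key is D.
Together with the bass G, this spells G major in root position.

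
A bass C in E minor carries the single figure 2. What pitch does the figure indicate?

D

Counting 1 letter step above C lands on D; in E minor, that letter is D.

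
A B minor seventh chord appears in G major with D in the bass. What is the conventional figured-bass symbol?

D is the third of B minor seventh, so the chord is in first inversion.
A seventh chord in first inversion is figured 6/5/3, conventionally abbreviated 6/5.

6/5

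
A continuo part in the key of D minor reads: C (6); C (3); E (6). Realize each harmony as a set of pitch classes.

C (6/3): C, E, A.
C (5/3): C, E, G.
E (6/3): E, G, C.

C, E, A | C, E, G | E, G, C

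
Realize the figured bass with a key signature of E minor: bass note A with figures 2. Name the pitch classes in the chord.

The written figures 2 are shorthand for 6/4/2: the 6/4 are implied.
A second above A in this key is B.
A fourth above A in this key is D.
A sixth above A in this key is F#.
Together with the bass A, this spells B minor seventh in third inversion.

A, B, D, F#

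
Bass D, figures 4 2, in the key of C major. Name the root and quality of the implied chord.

E minor seventh

The figures 4 2 indicate a seventh chord in third inversion.
In third inversion the root lies a second above the bass: a second above D in C major is E.
The chord tones are D, E, G, B, giving E minor seventh.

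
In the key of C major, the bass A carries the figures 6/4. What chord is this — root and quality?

The figures 6/4 indicate a triad in second inversion.
In second inversion the root lies a fourth above the bass: a fourth above A in C major is D.
The chord tones are A, D, F, giving D minor.

D minor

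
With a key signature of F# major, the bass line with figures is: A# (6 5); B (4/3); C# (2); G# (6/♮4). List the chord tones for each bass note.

A#, C#, E#, F# | B, D#, E#, G# | C#, D#, F#, A# | G#, C, E#

A# (6/5/3): A#, C#, E#, F#.
B (6/4/3): B, D#, E#, G#.
C# (6/4/2): C#, D#, F#, A#.
G# (6/♮4): G#, C, E#.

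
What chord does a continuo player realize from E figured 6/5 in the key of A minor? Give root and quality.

C major seventh

The figures 6/5 indicate a seventh chord in first inversion.
In first inversion the root lies a sixth above the bass: a sixth above E in A minor is C.
The chord tones are E, G, B, C, giving C major seventh.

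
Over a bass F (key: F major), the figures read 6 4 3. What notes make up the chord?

F, A, Bb, D

A third above F in this key is A.
A fourth above F in this key is Bb.
A sixth above F in this key is D.
Together with the bass F, this spells Bb major seventh in second inversion.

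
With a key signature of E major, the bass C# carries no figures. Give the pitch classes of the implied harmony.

C#, E, G#

An unfigured bass implies 5/3.
A third above C# in this key is E.
A fifth above C# in this key is G#.
Together with the bass C#, this spells C# minor in root position.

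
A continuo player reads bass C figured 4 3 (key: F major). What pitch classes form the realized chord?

The written figures 4 3 are shorthand for 6/4/3: the 6 is implied.
A third above C in this key is E.
A fourth above C in this key is F.
A sixth above C in this key is A.
Together with the bass C, this spells F major seventh in second inversion.

C, E, F, A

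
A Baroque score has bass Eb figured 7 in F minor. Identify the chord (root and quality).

The figures 7 indicate a seventh chord in root position.
In root position the bass is the root, so the root is Eb.
The chord tones are Eb, G, Bb, Db, giving Eb dominant seventh.

Eb dominant seventh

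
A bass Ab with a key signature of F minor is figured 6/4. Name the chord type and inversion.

triad, second inversion

Intervals of 6/4 above the bass form a triad; the bass is the fifth, so this is second inversion.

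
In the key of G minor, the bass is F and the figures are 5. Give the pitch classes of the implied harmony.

The written figures 5 are shorthand for 5/3: the 3 is implied.
A third above F in this key is A.
A fifth above F in this key is C.
Together with the bass F, this spells F major in root position.

F, A, C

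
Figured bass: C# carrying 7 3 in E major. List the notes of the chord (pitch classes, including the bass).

The written figures 7 3 are shorthand for 7/5/3: the 5 is implied.
A third above C# in this key is E.
A fifth above C# in this key is G#.
A seventh above C# in this key is B.
Together with the bass C#, this spells C# minor seventh in root position.

C#, E, G#, B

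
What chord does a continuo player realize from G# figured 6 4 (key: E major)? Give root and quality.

C# minor

The figures 6 4 indicate a triad in second inversion.
In second inversion the root lies a fourth above the bass: a fourth above G# in E major is C#.
The chord tones are G#, C#, E, giving C# minor.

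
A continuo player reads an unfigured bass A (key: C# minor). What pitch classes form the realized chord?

A, C#, E

An unfigured bass implies 5/3.
A third above A in this key is C#.
A fifth above A in this key is E.
Together with the bass A, this spells A major in root position.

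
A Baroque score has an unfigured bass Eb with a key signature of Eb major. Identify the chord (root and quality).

Eb major

An unfigured bass indicates a triad in root position.
In root position the bass is the root, so the root is Eb.
The chord tones are Eb, G, Bb, giving Eb major.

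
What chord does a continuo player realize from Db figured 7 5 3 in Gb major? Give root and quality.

Db dominant seventh

The figures 7 5 3 indicate a seventh chord in root position.
In root position the bass is the root, so the root is Db.
The chord tones are Db, F, Ab, Cb, giving Db dominant seventh.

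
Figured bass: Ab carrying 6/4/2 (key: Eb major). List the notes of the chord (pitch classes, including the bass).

Ab, Bb, D, F

A second above Ab in this key is Bb.
A fourth above Ab in this key is D.
A sixth above Ab in this key is F.
Together with the bass Ab, this spells Bb dominant seventh in third inversion.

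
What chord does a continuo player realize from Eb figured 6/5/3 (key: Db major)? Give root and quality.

C half-diminished seventh

The figures 6/5/3 indicate a seventh chord in first inversion.
In first inversion the root lies a sixth above the bass: a sixth above Eb in Db major is C.
The chord tones are Eb, Gb, Bb, C, giving C half-diminished seventh.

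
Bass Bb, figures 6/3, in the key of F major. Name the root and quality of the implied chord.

The figures 6/3 indicate a triad in first inversion.
In first inversion the root lies a sixth above the bass: a sixth above Bb in F major is G.
The chord tones are Bb, D, G, giving G minor.

G minor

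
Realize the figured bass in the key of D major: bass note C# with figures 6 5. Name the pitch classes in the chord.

The written figures 6 5 are shorthand for 6/5/3: the 3 is implied.
A third above C# in this key is E.
A fifth above C# in this key is G.
A sixth above C# in this key is A.
Together with the bass C#, this spells A dominant seventh in first inversion.

C#, E, G, A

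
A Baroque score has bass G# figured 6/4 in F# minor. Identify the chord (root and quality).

C# minor

The figures 6/4 indicate a triad in second inversion.
In second inversion the root lies a fourth above the bass: a fourth above G# in F# minor is C#.
The chord tones are G#, C#, E, giving C# minor.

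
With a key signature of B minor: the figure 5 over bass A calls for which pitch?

E

Counting 4 letter steps above A lands on E; in B minor, that letter is E.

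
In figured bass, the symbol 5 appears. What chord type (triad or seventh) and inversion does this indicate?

5 is shorthand for 5/3.
Intervals of 5/3 above the bass form a triad; the bass is the root, so this is root position.

triad, root position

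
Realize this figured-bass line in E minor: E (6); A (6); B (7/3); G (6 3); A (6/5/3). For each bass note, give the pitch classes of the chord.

E, G, C | A, C, F# | B, D, F#, A | G, B, E | A, C, E, F#

E (6/3): E, G, C.
A (6/3): A, C, F#.
B (7/5/3): B, D, F#, A.
G (6/3): G, B, E.
A (6/5/3): A, C, E, F#.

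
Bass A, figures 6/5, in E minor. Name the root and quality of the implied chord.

The figures 6/5 indicate a seventh chord in first inversion.
In first inversion the root lies a sixth above the bass: a sixth above A in E minor is F#.
The chord tones are A, C, E, F#, giving F# half-diminished seventh.

F# half-diminished seventh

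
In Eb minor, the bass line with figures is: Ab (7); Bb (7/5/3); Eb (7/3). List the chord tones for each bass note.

Ab (7/5/3): Ab, Cb, Eb, Gb.
Bb (7/5/3): Bb, Db, F, Ab.
Eb (7/5/3): Eb, Gb, Bb, Db.

Ab, Cb, Eb, Gb | Bb, Db, F, Ab | Eb, Gb, Bb, Db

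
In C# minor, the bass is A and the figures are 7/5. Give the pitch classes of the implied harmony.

A, C#, E, G#

The written figures 7/5 are shorthand for 7/5/3: the 3 is implied.
A third above A in this key is C#.
A fifth above A in this key is E.
A seventh above A in this key is G#.
Together with the bass A, this spells A major seventh in root position.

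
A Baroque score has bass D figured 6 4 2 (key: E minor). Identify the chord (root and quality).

E minor seventh

The figures 6 4 2 indicate a seventh chord in third inversion.
In third inversion the root lies a second above the bass: a second above D in E minor is E.
The chord tones are D, E, G, B, giving E minor seventh.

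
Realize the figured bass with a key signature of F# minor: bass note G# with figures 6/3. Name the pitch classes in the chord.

G#, B, E

A third above G# in this key is B.
A sixth above G# in this key is E.
Together with the bass G#, this spells E major in first inversion.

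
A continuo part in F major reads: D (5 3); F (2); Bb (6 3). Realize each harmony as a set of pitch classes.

D, F, A | F, G, Bb, D | Bb, D, G

D (5/3): D, F, A.
F (6/4/2): F, G, Bb, D.
Bb (6/3): Bb, D, G.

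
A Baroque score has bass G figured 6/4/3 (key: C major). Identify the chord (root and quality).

The figures 6/4/3 indicate a seventh chord in second inversion.
In second inversion the root lies a fourth above the bass: a fourth above G in C major is C.
The chord tones are G, B, C, E, giving C major seventh.

C major seventh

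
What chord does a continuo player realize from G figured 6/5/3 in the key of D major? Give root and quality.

The figures 6/5/3 indicate a seventh chord in first inversion.
In first inversion the root lies a sixth above the bass: a sixth above G in D major is E.
The chord tones are G, B, D, E, giving E minor seventh.

E minor seventh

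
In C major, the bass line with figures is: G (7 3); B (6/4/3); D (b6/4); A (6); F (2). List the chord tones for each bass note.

G (7/5/3): G, B, D, F.
B (6/4/3): B, D, E, G.
D (b6/4): D, G, Bb.
A (6/3): A, C, F.
F (6/4/2): F, G, B, D.

G, B, D, F | B, D, E, G | D, G, Bb | A, C, F | F, G, B, D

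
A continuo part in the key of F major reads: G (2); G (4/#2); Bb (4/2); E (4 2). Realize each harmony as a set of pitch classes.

G, A, C, E | G, A#, C, E | Bb, C, E, G | E, F, A, C

G (6/4/2): G, A, C, E.
G (6/4/#2): G, A#, C, E.
Bb (6/4/2): Bb, C, E, G.
E (6/4/2): E, F, A, C.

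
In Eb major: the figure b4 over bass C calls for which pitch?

Fb

Counting 3 letter steps above C lands on F; in Eb major, that letter is F.
The b4 figure lowers it a semitone, giving Fb.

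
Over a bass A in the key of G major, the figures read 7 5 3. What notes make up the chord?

A third above A in this key is C.
A fifth above A in this key is E.
A seventh above A in this key is G.
Together with the bass A, this spells A minor seventh in root position.

A, C, E, G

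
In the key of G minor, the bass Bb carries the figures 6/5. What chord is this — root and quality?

G minor seventh

The figures 6/5 indicate a seventh chord in first inversion.
In first inversion the root lies a sixth above the bass: a sixth above Bb in G minor is G.
The chord tones are Bb, D, F, G, giving G minor seventh.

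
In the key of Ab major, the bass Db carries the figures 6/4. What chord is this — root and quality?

G diminished

The figures 6/4 indicate a triad in second inversion.
In second inversion the root lies a fourth above the bass: a fourth above Db in Ab major is G.
The chord tones are Db, G, Bb, giving G diminished.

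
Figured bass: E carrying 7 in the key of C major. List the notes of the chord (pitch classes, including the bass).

The written figures 7 are shorthand for 7/5/3: the 5/3 are implied.
A third above E in this key is G.
A fifth above E in this key is B.
A seventh above E in this key is D.
Together with the bass E, this spells E minor seventh in root position.

E, G, B, D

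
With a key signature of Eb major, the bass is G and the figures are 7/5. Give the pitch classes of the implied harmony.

G, Bb, D, F

The written figures 7/5 are shorthand for 7/5/3: the 3 is implied.
A third above G in this key is Bb.
A fifth above G in this key is D.
A seventh above G in this key is F.
Together with the bass G, this spells G minor seventh in root position.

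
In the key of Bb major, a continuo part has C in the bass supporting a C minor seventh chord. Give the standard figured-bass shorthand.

C is the root of C minor seventh, so the chord is in root position.
A seventh chord in root position is figured 7/5/3, conventionally abbreviated 7.

7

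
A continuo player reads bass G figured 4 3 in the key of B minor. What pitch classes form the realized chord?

G, B, C#, E

The written figures 4 3 are shorthand for 6/4/3: the 6 is implied.
A third above G in this key is B.
A fourth above G in this key is C#.
A sixth above G in this key is E.
Together with the bass G, this spells C# half-diminished seventh in second inversion.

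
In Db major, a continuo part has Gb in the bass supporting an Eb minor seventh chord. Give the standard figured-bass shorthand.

Gb is the third of Eb minor seventh, so the chord is in first inversion.
A seventh chord in first inversion is figured 6/5/3, conventionally abbreviated 6/5.

6/5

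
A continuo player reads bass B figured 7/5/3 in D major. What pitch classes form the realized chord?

A third above B in this key is D.
A fifth above B in this key is F#.
A seventh above B in this key is A.
Together with the bass B, this spells B minor seventh in root position.

B, D, F#, A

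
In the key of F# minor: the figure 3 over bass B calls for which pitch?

Counting 2 letter steps above B lands on D; in F# minor, that letter is D.

D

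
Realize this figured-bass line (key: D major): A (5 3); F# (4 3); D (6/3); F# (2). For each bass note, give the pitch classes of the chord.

A, C#, E | F#, A, B, D | D, F#, B | F#, G, B, D

A (5/3): A, C#, E.
F# (6/4/3): F#, A, B, D.
D (6/3): D, F#, B.
F# (6/4/2): F#, G, B, D.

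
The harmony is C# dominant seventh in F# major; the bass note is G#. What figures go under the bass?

G# is the fifth of C# dominant seventh, so the chord is in second inversion.
A seventh chord in second inversion is figured 6/4/3, conventionally abbreviated 4/3.

4/3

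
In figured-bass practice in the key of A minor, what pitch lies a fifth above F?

Counting 4 letter steps above F lands on C; in A minor, that letter is C.

C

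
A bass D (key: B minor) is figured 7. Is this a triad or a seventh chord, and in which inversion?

seventh chord, root position

7 is shorthand for 7/5/3.
Intervals of 7/5/3 above the bass form a seventh chord; the bass is the root, so this is root position.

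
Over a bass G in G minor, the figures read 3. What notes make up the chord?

G, Bb, D

The written figures 3 are shorthand for 5/3: the 5 is implied.
A third above G in this key is Bb.
A fifth above G in this key is D.
Together with the bass G, this spells G minor in root position.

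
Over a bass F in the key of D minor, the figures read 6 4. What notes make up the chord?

F, Bb, D

A fourth above F in this key is Bb.
A sixth above F in this key is D.
Together with the bass F, this spells Bb major in second inversion.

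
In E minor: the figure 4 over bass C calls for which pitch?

Counting 3 letter steps above C lands on F; in E minor, that letter is F#.

F#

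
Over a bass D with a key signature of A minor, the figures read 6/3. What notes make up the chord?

A third above D in this key is F.
A sixth above D in this key is B.
Together with the bass D, this spells B diminished in first inversion.

D, F, B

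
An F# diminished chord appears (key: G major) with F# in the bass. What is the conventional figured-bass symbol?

F# is the root of F# diminished, so the chord is in root position.
A triad in root position is figured 5/3, conventionally abbreviated (no figures — root-position triad).

no figures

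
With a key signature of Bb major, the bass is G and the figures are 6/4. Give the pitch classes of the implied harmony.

G, C, Eb

A fourth above G in this key is C.
A sixth above G in this key is Eb.
Together with the bass G, this spells C minor in second inversion.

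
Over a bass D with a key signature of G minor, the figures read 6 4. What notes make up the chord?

A fourth above D in this key is G.
A sixth above D in this key is Bb.
Together with the bass D, this spells G minor in second inversion.

D, G, Bb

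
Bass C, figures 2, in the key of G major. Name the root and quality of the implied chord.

The figures 2 indicate a seventh chord in third inversion.
In third inversion the root lies a second above the bass: a second above C in G major is D.
The chord tones are C, D, F#, A, giving D dominant seventh.

D dominant seventh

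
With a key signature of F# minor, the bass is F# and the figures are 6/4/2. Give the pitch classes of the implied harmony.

A second above F# in this key is G#.
A fourth above F# in this key is B.
A sixth above F# in this key is D.
Together with the bass F#, this spells G# half-diminished seventh in third inversion.

F#, G#, B, D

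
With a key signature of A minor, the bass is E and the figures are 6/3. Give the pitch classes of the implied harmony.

E, G, C

A third above E in this key is G.
A sixth above E in this key is C.
Together with the bass E, this spells C major in first inversion.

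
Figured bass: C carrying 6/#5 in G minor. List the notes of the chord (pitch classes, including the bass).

The written figures 6/#5 are shorthand for 6/5/3: the 3 is implied.
A third above C in this key is Eb.
A fifth above C in this key is G, raised to G# by the sharp.
A sixth above C in this key is A.

C, Eb, G#, A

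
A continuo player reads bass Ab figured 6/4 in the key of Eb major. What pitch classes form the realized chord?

Ab, D, F

A fourth above Ab in this key is D.
A sixth above Ab in this key is F.
Together with the bass Ab, this spells D diminished in second inversion.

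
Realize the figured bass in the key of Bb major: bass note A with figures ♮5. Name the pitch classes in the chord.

A, C, E

The written figures ♮5 are shorthand for 5/3: the 3 is implied.
A third above A in this key is C.
A fifth above A in this key is Eb, made natural (E) by the ♮ figure.
Together with the bass A, this spells A minor in root position.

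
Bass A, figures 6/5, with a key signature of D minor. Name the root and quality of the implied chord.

F major seventh

The figures 6/5 indicate a seventh chord in first inversion.
In first inversion the root lies a sixth above the bass: a sixth above A in D minor is F.
The chord tones are A, C, E, F, giving F major seventh.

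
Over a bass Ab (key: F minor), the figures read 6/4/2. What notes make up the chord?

Ab, Bb, Db, F

A second above Ab in this key is Bb.
A fourth above Ab in this key is Db.
A sixth above Ab in this key is F.
Together with the bass Ab, this spells Bb minor seventh in third inversion.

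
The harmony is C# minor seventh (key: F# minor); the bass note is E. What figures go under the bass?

6/5

E is the third of C# minor seventh, so the chord is in first inversion.
A seventh chord in first inversion is figured 6/5/3, conventionally abbreviated 6/5.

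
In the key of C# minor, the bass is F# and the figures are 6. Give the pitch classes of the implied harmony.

F#, A, D#

The written figures 6 are shorthand for 6/3: the 3 is implied.
A third above F# in this key is A.
A sixth above F# in this key is D#.
Together with the bass F#, this spells D# diminished in first inversion.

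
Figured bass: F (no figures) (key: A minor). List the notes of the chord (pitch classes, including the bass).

An unfigured bass implies 5/3.
A third above F in this key is A.
A fifth above F in this key is C.
Together with the bass F, this spells F major in root position.

F, A, C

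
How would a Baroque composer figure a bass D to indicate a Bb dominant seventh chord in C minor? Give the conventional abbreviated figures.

6/5

D is the third of Bb dominant seventh, so the chord is in first inversion.
A seventh chord in first inversion is figured 6/5/3, conventionally abbreviated 6/5.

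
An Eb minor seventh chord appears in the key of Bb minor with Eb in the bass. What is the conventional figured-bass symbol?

Eb is the root of Eb minor seventh, so the chord is in root position.
A seventh chord in root position is figured 7/5/3, conventionally abbreviated 7.

7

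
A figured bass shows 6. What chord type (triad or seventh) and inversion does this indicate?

triad, first inversion

6 is shorthand for 6/3.
Intervals of 6/3 above the bass form a triad; the bass is the third, so this is first inversion.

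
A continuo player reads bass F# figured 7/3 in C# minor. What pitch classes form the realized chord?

The written figures 7/3 are shorthand for 7/5/3: the 5 is implied.
A third above F# in this key is A.
A fifth above F# in this key is C#.
A seventh above F# in this key is E.
Together with the bass F#, this spells F# minor seventh in root position.

F#, A, C#, E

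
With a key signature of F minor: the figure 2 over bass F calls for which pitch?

G

Counting 1 letter step above F lands on G; in F minor, that letter is G.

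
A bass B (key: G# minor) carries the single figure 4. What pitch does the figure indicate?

Counting 3 letter steps above B lands on E; in G# minor, that letter is E.

E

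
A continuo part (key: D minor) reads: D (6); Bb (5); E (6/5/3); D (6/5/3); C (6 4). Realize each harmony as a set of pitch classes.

D (6/3): D, F, Bb.
Bb (5/3): Bb, D, F.
E (6/5/3): E, G, Bb, C.
D (6/5/3): D, F, A, Bb.
C (6/4): C, F, A.

D, F, Bb | Bb, D, F | E, G, Bb, C | D, F, A, Bb | C, F, A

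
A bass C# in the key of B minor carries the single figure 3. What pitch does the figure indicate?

E

Counting 2 letter steps above C# lands on E; in B minor, that letter is E.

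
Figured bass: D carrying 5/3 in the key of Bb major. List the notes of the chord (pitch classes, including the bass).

A third above D in this key is F.
A fifth above D in this key is A.
Together with the bass D, this spells D minor in root position.

D, F, A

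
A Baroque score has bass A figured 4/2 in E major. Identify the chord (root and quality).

The figures 4/2 indicate a seventh chord in third inversion.
In third inversion the root lies a second above the bass: a second above A in E major is B.
The chord tones are A, B, D#, F#, giving B dominant seventh.

B dominant seventh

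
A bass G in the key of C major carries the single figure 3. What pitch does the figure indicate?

Counting 2 letter steps above G lands on B; in C major, that letter is B.

B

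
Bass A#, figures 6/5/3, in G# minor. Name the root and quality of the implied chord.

F# dominant seventh

The figures 6/5/3 indicate a seventh chord in first inversion.
In first inversion the root lies a sixth above the bass: a sixth above A# in G# minor is F#.
The chord tones are A#, C#, E, F#, giving F# dominant seventh.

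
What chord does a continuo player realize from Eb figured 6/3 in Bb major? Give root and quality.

The figures 6/3 indicate a triad in first inversion.
In first inversion the root lies a sixth above the bass: a sixth above Eb in Bb major is C.
The chord tones are Eb, G, C, giving C minor.

C minor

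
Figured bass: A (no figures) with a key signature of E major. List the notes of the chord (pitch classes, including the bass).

An unfigured bass implies 5/3.
A third above A in this key is C#.
A fifth above A in this key is E.
Together with the bass A, this spells A major in root position.

A, C#, E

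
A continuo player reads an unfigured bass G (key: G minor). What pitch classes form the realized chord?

G, Bb, D

An unfigured bass implies 5/3.
A third above G in this key is Bb.
A fifth above G in this key is D.
Together with the bass G, this spells G minor in root position.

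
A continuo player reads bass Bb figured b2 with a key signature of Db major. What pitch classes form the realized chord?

The written figures b2 are shorthand for 6/4/2: the 6/4 are implied.
A second above Bb in this key is C, lowered to Cb by the flat.
A fourth above Bb in this key is Eb.
A sixth above Bb in this key is Gb.
Together with the bass Bb, this spells Cb major seventh in third inversion.

Bb, Cb, Eb, Gb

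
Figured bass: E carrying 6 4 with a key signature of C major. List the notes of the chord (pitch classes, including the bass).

A fourth above E in this key is A.
A sixth above E in this key is C.
Together with the bass E, this spells A minor in second inversion.

E, A, C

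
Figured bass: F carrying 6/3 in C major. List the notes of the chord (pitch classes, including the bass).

A third above F in this key is A.
A sixth above F in this key is D.
Together with the bass F, this spells D minor in first inversion.

F, A, D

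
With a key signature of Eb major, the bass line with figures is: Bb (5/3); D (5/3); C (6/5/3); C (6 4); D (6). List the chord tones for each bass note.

Bb (5/3): Bb, D, F.
D (5/3): D, F, Ab.
C (6/5/3): C, Eb, G, Ab.
C (6/4): C, F, Ab.
D (6/3): D, F, Bb.

Bb, D, F | D, F, Ab | C, Eb, G, Ab | C, F, Ab | D, F, Bb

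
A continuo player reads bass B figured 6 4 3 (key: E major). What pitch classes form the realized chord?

A third above B in this key is D#.
A fourth above B in this key is E.
A sixth above B in this key is G#.
Together with the bass B, this spells E major seventh in second inversion.

B, D#, E, G#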